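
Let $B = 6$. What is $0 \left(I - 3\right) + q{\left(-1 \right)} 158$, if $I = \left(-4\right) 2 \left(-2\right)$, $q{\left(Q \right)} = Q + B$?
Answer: $790$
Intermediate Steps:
$q{\left(Q \right)} = 6 + Q$ ($q{\left(Q \right)} = Q + 6 = 6 + Q$)
$I = 16$ ($I = \left(-8\right) \left(-2\right) = 16$)
$0 \left(I - 3\right) + q{\left(-1 \right)} 158 = 0 \left(16 - 3\right) + \left(6 - 1\right) 158 = 0 \cdot 13 + 5 \cdot 158 = 0 + 790 = 790$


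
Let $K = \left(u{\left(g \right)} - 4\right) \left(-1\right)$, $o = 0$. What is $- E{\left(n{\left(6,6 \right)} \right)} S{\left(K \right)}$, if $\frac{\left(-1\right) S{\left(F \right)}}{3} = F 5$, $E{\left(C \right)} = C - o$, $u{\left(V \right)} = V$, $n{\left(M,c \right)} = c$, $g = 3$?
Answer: $90$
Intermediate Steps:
$E{\left(C \right)} = C$ ($E{\left(C \right)} = C - 0 = C + 0 = C$)
$K = 1$ ($K = \left(3 - 4\right) \left(-1\right) = \left(-1\right) \left(-1\right) = 1$)
$S{\left(F \right)} = - 15 F$ ($S{\left(F \right)} = - 3 F 5 = - 3 \cdot 5 F = - 15 F$)
$- E{\left(n{\left(6,6 \right)} \right)} S{\left(K \right)} = - 6 \left(\left(-15\right) 1\right) = - 6 \left(-15\right) = \left(-1\right) \left(-90\right) = 90$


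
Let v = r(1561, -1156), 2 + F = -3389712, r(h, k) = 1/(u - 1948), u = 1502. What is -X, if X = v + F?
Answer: 1511812445/446 ≈ 3.3897e+6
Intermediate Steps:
r(h, k) = -1/446 (r(h, k) = 1/(1502 - 1948) = 1/(-446) = -1/446)
F = -3389714 (F = -2 - 3389712 = -3389714)
v = -1/446 ≈ -0.0022422
X = -1511812445/446 (X = -1/446 - 3389714 = -1511812445/446 ≈ -3.3897e+6)
-X = -1*(-1511812445/446) = 1511812445/446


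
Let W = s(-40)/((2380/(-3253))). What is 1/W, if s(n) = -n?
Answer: -119/6506 ≈ -0.018291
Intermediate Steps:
W = -6506/119 (W = (-1*(-40))/((2380/(-3253))) = 40/((2380*(-1/3253))) = 40/(-2380/3253) = 40*(-3253/2380) = -6506/119 ≈ -54.672)
1/W = 1/(-6506/119) = -119/6506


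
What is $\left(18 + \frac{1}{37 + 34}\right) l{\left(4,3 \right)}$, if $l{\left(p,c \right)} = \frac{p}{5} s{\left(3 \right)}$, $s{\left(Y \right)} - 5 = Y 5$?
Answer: $\frac{20464}{71} \approx 288.23$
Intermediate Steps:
$s{\left(Y \right)} = 5 + 5 Y$ ($s{\left(Y \right)} = 5 + Y 5 = 5 + 5 Y$)
$l{\left(p,c \right)} = 4 p$ ($l{\left(p,c \right)} = \frac{p}{5} \left(5 + 5 \cdot 3\right) = p \frac{1}{5} \left(5 + 15\right) = \frac{p}{5} \cdot 20 = 4 p$)
$\left(18 + \frac{1}{37 + 34}\right) l{\left(4,3 \right)} = \left(18 + \frac{1}{37 + 34}\right) 4 \cdot 4 = \left(18 + \frac{1}{71}\right) 16 = \frac{1279}{71} \cdot 16 = \frac{20464}{71}$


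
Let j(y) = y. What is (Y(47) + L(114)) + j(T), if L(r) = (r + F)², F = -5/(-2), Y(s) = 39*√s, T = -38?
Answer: 54137/4 + 39*√47 ≈ 13802.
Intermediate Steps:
F = 5/2 (F = -5*(-½) = 5/2 ≈ 2.5000)
L(r) = (5/2 + r)² (L(r) = (r + 5/2)² = (5/2 + r)²)
(Y(47) + L(114)) + j(T) = (39*√47 + (5 + 2*114)²/4) - 38 = (39*√47 + (5 + 228)²/4) - 38 = (39*√47 + (¼)*233²) - 38 = (39*√47 + (¼)*54289) - 38 = (39*√47 + 54289/4) - 38 = (54289/4 + 39*√47) - 38 = 54137/4 + 39*√47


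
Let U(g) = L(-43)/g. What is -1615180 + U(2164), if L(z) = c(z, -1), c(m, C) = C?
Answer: -3495249521/2164 ≈ -1.6152e+6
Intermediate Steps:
L(z) = -1
U(g) = -1/g
-1615180 + U(2164) = -1615180 - 1/2164 = -3495249521/2164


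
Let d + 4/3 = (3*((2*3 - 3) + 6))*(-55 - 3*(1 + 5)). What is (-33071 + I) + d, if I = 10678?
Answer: -73096/3 ≈ -24365.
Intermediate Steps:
d = -5917/3 (d = -4/3 + (3*((2*3 - 3) + 6))*(-55 - 3*(1 + 5)) = -4/3 + (3*((6 - 3) + 6))*(-55 - 3*6) = -4/3 + (3*(3 + 6))*(-55 - 18) = -4/3 + (3*9)*(-73) = -4/3 + 27*(-73) = -4/3 - 1971 = -5917/3 ≈ -1972.3)
(-33071 + I) + d = (-33071 + 10678) - 5917/3 = -22393 - 5917/3 = -73096/3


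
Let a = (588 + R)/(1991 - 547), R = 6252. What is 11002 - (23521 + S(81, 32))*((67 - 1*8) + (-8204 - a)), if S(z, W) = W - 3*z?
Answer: 3609645988/19 ≈ 1.8998e+8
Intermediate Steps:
a = 90/19 (a = (588 + 6252)/(1991 - 547) = 6840/1444 = 6840*(1/1444) = 90/19 ≈ 4.7368)
11002 - (23521 + S(81, 32))*((67 - 1*8) + (-8204 - a)) = 11002 - (23521 + (32 - 3*81))*((67 - 1*8) + (-8204 - 1*90/19)) = 11002 - (23521 + (32 - 243))*((67 - 8) + (-8204 - 90/19)) = 11002 - (23521 - 211)*(59 - 155966/19) = 11002 - 23310*(-154845)/19 = 11002 - 1*(-3609436950/19) = 11002 + 3609436950/19 = 3609645988/19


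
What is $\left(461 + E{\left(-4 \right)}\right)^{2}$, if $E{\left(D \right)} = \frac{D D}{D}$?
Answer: $208849$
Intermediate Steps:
$E{\left(D \right)} = D$ ($E{\left(D \right)} = \frac{D^{2}}{D} = D$)
$\left(461 + E{\left(-4 \right)}\right)^{2} = \left(461 - 4\right)^{2} = 457^{2} = 208849$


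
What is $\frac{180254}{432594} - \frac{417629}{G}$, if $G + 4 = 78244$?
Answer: $- \frac{27760121111}{5641025760} \approx -4.9211$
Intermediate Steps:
$G = 78240$ ($G = -4 + 78244 = 78240$)
$\frac{180254}{432594} - \frac{417629}{G} = \frac{180254}{432594} - \frac{417629}{78240} = 180254 \cdot \frac{1}{432594} - \frac{417629}{78240} = \frac{90127}{216297} - \frac{417629}{78240} = - \frac{27760121111}{5641025760}$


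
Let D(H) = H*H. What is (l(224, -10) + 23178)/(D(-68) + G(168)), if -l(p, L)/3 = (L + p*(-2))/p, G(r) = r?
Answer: 2596623/536704 ≈ 4.8381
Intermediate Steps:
D(H) = H**2
l(p, L) = -3*(L - 2*p)/p (l(p, L) = -3*(L + p*(-2))/p = -3*(L - 2*p)/p)
(l(224, -10) + 23178)/(D(-68) + G(168)) = ((6 - 3*(-10)/224) + 23178)/((-68)**2 + 168) = ((6 - 3*(-10)*1/224) + 23178)/(4624 + 168) = ((6 + 15/112) + 23178)/4792 = (687/112 + 23178)*(1/4792) = (2596623/112)*(1/4792) = 2596623/536704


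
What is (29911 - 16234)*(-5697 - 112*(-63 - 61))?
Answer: 112028307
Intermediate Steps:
(29911 - 16234)*(-5697 - 112*(-63 - 61)) = 13677*(-5697 - 112*(-124)) = 13677*(-5697 + 13888) = 13677*8191 = 112028307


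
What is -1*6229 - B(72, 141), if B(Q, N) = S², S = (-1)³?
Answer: -6230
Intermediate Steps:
S = -1
B(Q, N) = 1 (B(Q, N) = (-1)² = 1)
-1*6229 - B(72, 141) = -1*6229 - 1*1 = -6229 - 1 = -6230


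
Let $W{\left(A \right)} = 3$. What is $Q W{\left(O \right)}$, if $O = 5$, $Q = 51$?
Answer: $153$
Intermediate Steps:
$Q W{\left(O \right)} = 51 \cdot 3 = 153$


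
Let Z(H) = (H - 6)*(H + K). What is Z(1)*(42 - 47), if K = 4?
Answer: 125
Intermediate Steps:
Z(H) = (-6 + H)*(4 + H) (Z(H) = (H - 6)*(H + 4) = (-6 + H)*(4 + H))
Z(1)*(42 - 47) = (-24 + 1² - 2*1)*(42 - 47) = (-24 + 1 - 2)*(-5) = -25*(-5) = 125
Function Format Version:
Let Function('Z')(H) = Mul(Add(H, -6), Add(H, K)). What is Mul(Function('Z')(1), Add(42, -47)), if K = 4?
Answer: 125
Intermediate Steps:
Function('Z')(H) = Mul(Add(-6, H), Add(4, H)) (Function('Z')(H) = Mul(Add(H, -6), Add(H, 4)) = Mul(Add(-6, H), Add(4, H)))
Mul(Function('Z')(1), Add(42, -47)) = Mul(Add(-24, Pow(1, 2), Mul(-2, 1)), Add(42, -47)) = Mul(Add(-24, 1, -2), -5) = Mul(-25, -5) = 125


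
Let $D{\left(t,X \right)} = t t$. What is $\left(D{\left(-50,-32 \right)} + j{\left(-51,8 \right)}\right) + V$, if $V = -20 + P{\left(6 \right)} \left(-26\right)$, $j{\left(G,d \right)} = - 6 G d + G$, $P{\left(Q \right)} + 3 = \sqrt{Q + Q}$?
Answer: $4955 - 52 \sqrt{3} \approx 4864.9$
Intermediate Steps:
$D{\left(t,X \right)} = t^{2}$
$P{\left(Q \right)} = -3 + \sqrt{2} \sqrt{Q}$ ($P{\left(Q \right)} = -3 + \sqrt{Q + Q} = -3 + \sqrt{2 Q} = -3 + \sqrt{2} \sqrt{Q}$)
$j{\left(G,d \right)} = G - 6 G d$ ($j{\left(G,d \right)} = - 6 G d + G = G - 6 G d$)
$V = 58 - 52 \sqrt{3}$ ($V = -20 + \left(-3 + \sqrt{2} \sqrt{6}\right) \left(-26\right) = -20 + \left(-3 + 2 \sqrt{3}\right) \left(-26\right) = -20 + \left(78 - 52 \sqrt{3}\right) = 58 - 52 \sqrt{3} \approx -32.067$)
$\left(D{\left(-50,-32 \right)} + j{\left(-51,8 \right)}\right) + V = \left(\left(-50\right)^{2} - 51 \left(1 - 48\right)\right) + \left(58 - 52 \sqrt{3}\right) = \left(2500 - 51 \left(1 - 48\right)\right) + \left(58 - 52 \sqrt{3}\right) = \left(2500 - -2397\right) + \left(58 - 52 \sqrt{3}\right) = \left(2500 + 2397\right) + \left(58 - 52 \sqrt{3}\right) = 4897 + \left(58 - 52 \sqrt{3}\right) = 4955 - 52 \sqrt{3}$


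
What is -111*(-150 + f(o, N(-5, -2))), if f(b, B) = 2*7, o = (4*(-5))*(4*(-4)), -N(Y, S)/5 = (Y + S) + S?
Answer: 15096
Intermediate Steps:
N(Y, S) = -10*S - 5*Y (N(Y, S) = -5*((Y + S) + S) = -5*((S + Y) + S) = -5*(Y + 2*S) = -10*S - 5*Y)
o = 320 (o = -20*(-16) = 320)
f(b, B) = 14
-111*(-150 + f(o, N(-5, -2))) = -111*(-150 + 14) = -111*(-136) = 15096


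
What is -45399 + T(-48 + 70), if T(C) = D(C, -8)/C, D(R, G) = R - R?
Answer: -45399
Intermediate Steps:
D(R, G) = 0
T(C) = 0 (T(C) = 0/C = 0)
-45399 + T(-48 + 70) = -45399 + 0 = -45399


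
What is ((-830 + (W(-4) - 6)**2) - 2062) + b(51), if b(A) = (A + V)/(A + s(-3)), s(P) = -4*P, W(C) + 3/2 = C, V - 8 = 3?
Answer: -695209/252 ≈ -2758.8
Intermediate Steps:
V = 11 (V = 8 + 3 = 11)
W(C) = -3/2 + C
b(A) = (11 + A)/(12 + A) (b(A) = (A + 11)/(A - 4*(-3)) = (11 + A)/(A + 12) = (11 + A)/(12 + A))
((-830 + (W(-4) - 6)**2) - 2062) + b(51) = ((-830 + ((-3/2 - 4) - 6)**2) - 2062) + (11 + 51)/(12 + 51) = ((-830 + (-11/2 - 6)**2) - 2062) + 62/63 = ((-830 + (-23/2)**2) - 2062) + (1/63)*62 = ((-830 + 529/4) - 2062) + 62/63 = (-2791/4 - 2062) + 62/63 = -11039/4 + 62/63 = -695209/252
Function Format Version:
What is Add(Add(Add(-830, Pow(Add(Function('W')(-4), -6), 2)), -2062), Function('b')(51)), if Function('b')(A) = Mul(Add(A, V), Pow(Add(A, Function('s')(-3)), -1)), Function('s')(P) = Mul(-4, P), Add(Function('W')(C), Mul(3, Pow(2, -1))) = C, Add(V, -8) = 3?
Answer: Rational(-695209, 252) ≈ -2758.8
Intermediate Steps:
V = 11 (V = Add(8, 3) = 11)
Function('W')(C) = Add(Rational(-3, 2), C)
Function('b')(A) = Mul(Pow(Add(12, A), -1), Add(11, A)) (Function('b')(A) = Mul(Add(A, 11), Pow(Add(A, Mul(-4, -3)), -1)) = Mul(Add(11, A), Pow(Add(A, 12), -1)) = Mul(Add(11, A), Pow(Add(12, A), -1)) = Mul(Pow(Add(12, A), -1), Add(11, A)))
Add(Add(Add(-830, Pow(Add(Function('W')(-4), -6), 2)), -2062), Function('b')(51)) = Add(Add(Add(-830, Pow(Add(Add(Rational(-3, 2), -4), -6), 2)), -2062), Mul(Pow(Add(12, 51), -1), Add(11, 51))) = Add(Add(Add(-830, Pow(Add(Rational(-11, 2), -6), 2)), -2062), Mul(Pow(63, -1), 62)) = Add(Add(Add(-830, Pow(Rational(-23, 2), 2)), -2062), Mul(Rational(1, 63), 62)) = Add(Add(Add(-830, Rational(529, 4)), -2062), Rational(62, 63)) = Add(Add(Rational(-2791, 4), -2062), Rational(62, 63)) = Add(Rational(-11039, 4), Rational(62, 63)) = Rational(-695209, 252)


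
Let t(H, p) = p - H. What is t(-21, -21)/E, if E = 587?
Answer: 0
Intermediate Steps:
t(-21, -21)/E = (-21 - 1*(-21))/587 = (-21 + 21)*(1/587) = 0*(1/587) = 0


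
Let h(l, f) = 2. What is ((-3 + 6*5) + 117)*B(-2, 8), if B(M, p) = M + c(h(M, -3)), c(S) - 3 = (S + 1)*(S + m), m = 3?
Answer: 2304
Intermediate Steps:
c(S) = 3 + (1 + S)*(3 + S) (c(S) = 3 + (S + 1)*(S + 3) = 3 + (1 + S)*(3 + S))
B(M, p) = 18 + M (B(M, p) = M + (6 + 2² + 4*2) = M + (6 + 4 + 8) = M + 18 = 18 + M)
((-3 + 6*5) + 117)*B(-2, 8) = ((-3 + 6*5) + 117)*(18 - 2) = ((-3 + 30) + 117)*16 = (27 + 117)*16 = 144*16 = 2304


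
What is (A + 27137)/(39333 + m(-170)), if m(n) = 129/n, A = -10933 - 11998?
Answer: 238340/2228827 ≈ 0.10694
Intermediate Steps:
A = -22931
(A + 27137)/(39333 + m(-170)) = (-22931 + 27137)/(39333 + 129/(-170)) = 4206/(39333 + 129*(-1/170)) = 4206/(39333 - 129/170) = 4206/(6686481/170) = 4206*(170/6686481) = 238340/2228827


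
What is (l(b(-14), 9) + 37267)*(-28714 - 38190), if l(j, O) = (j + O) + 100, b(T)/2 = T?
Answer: -2498730592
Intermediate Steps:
b(T) = 2*T
l(j, O) = 100 + O + j (l(j, O) = (O + j) + 100 = 100 + O + j)
(l(b(-14), 9) + 37267)*(-28714 - 38190) = ((100 + 9 + 2*(-14)) + 37267)*(-28714 - 38190) = ((100 + 9 - 28) + 37267)*(-66904) = (81 + 37267)*(-66904) = 37348*(-66904) = -2498730592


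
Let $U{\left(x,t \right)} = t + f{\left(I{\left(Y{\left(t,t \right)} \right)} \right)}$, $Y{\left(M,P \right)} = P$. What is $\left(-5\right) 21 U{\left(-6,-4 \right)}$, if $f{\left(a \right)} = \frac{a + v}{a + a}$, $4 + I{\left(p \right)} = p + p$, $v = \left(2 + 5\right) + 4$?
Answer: $\frac{3325}{8} \approx 415.63$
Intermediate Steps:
$v = 11$ ($v = 7 + 4 = 11$)
$I{\left(p \right)} = -4 + 2 p$ ($I{\left(p \right)} = -4 + \left(p + p\right) = -4 + 2 p$)
$f{\left(a \right)} = \frac{11 + a}{2 a}$ ($f{\left(a \right)} = \frac{a + 11}{a + a} = \frac{11 + a}{2 a}$)
$U{\left(x,t \right)} = t + \frac{7 + 2 t}{2 \left(-4 + 2 t\right)}$ ($U{\left(x,t \right)} = t + \frac{11 + \left(-4 + 2 t\right)}{2 \left(-4 + 2 t\right)} = t + \frac{7 + 2 t}{2 \left(-4 + 2 t\right)}$)
$\left(-5\right) 21 U{\left(-6,-4 \right)} = \left(-5\right) 21 \frac{7 - -24 + 4 \left(-4\right)^{2}}{4 \left(-2 - 4\right)} = - 105 \frac{7 + 24 + 4 \cdot 16}{4 \left(-6\right)} = - 105 \cdot \frac{1}{4} \left(- \frac{1}{6}\right) \left(7 + 24 + 64\right) = - 105 \cdot \frac{1}{4} \left(- \frac{1}{6}\right) 95 = \left(-105\right) \left(- \frac{95}{24}\right) = \frac{3325}{8}$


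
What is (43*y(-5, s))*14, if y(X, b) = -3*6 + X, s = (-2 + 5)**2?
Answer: -13846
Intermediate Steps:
s = 9 (s = 3**2 = 9)
y(X, b) = -18 + X
(43*y(-5, s))*14 = (43*(-18 - 5))*14 = (43*(-23))*14 = -989*14 = -13846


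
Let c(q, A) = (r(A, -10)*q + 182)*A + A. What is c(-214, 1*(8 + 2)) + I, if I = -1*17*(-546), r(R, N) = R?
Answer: -10288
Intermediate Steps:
c(q, A) = A + A*(182 + A*q) (c(q, A) = (A*q + 182)*A + A = (182 + A*q)*A + A = A*(182 + A*q) + A = A + A*(182 + A*q))
I = 9282 (I = -17*(-546) = 9282)
c(-214, 1*(8 + 2)) + I = (1*(8 + 2))*(183 + (1*(8 + 2))*(-214)) + 9282 = (1*10)*(183 + (1*10)*(-214)) + 9282 = 10*(183 + 10*(-214)) + 9282 = 10*(183 - 2140) + 9282 = 10*(-1957) + 9282 = -19570 + 9282 = -10288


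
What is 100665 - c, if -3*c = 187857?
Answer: 163284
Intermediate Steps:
c = -62619 (c = -⅓*187857 = -62619)
100665 - c = 100665 - 1*(-62619) = 100665 + 62619 = 163284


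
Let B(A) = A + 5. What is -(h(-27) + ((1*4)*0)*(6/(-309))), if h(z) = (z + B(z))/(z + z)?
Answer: -49/54 ≈ -0.90741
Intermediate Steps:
B(A) = 5 + A
h(z) = (5 + 2*z)/(2*z) (h(z) = (z + (5 + z))/(z + z) = (5 + 2*z)/((2*z)) = (5 + 2*z)*(1/(2*z)) = (5 + 2*z)/(2*z))
-(h(-27) + ((1*4)*0)*(6/(-309))) = -((5/2 - 27)/(-27) + ((1*4)*0)*(6/(-309))) = -(-1/27*(-49/2) + (4*0)*(6*(-1/309))) = -(49/54 + 0*(-2/103)) = -(49/54 + 0) = -1*49/54 = -49/54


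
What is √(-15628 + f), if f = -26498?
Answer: I*√42126 ≈ 205.25*I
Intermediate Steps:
√(-15628 + f) = √(-15628 - 26498) = √(-42126) = I*√42126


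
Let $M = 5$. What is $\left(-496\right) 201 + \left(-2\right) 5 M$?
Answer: $-99746$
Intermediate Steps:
$\left(-496\right) 201 + \left(-2\right) 5 M = \left(-496\right) 201 + \left(-2\right) 5 \cdot 5 = -99696 - 50 = -99746$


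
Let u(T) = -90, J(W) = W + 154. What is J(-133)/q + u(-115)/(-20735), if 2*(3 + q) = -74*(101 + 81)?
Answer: 34179/27938339 ≈ 0.0012234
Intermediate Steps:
J(W) = 154 + W
q = -6737 (q = -3 + (-74*(101 + 81))/2 = -3 + (-74*182)/2 = -3 + (1/2)*(-13468) = -3 - 6734 = -6737)
J(-133)/q + u(-115)/(-20735) = (154 - 133)/(-6737) - 90/(-20735) = 21*(-1/6737) - 90*(-1/20735) = -21/6737 + 18/4147 = 34179/27938339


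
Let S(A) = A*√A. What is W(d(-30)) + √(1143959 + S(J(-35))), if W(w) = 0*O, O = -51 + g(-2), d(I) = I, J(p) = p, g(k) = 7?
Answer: √(1143959 - 35*I*√35) ≈ 1069.6 - 0.097*I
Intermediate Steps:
O = -44 (O = -51 + 7 = -44)
W(w) = 0 (W(w) = 0*(-44) = 0)
S(A) = A^(3/2)
W(d(-30)) + √(1143959 + S(J(-35))) = 0 + √(1143959 + (-35)^(3/2)) = 0 + √(1143959 - 35*I*√35) = √(1143959 - 35*I*√35)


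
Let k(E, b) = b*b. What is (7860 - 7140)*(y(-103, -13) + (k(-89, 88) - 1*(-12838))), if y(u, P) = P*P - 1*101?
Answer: 14868000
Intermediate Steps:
k(E, b) = b**2
y(u, P) = -101 + P**2 (y(u, P) = P**2 - 101 = -101 + P**2)
(7860 - 7140)*(y(-103, -13) + (k(-89, 88) - 1*(-12838))) = (7860 - 7140)*((-101 + (-13)**2) + (88**2 - 1*(-12838))) = 720*((-101 + 169) + (7744 + 12838)) = 720*(68 + 20582) = 720*20650 = 14868000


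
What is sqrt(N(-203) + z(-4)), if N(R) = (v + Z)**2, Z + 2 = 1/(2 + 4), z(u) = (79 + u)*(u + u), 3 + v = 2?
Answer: I*sqrt(21311)/6 ≈ 24.33*I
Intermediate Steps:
v = -1 (v = -3 + 2 = -1)
z(u) = 2*u*(79 + u) (z(u) = (79 + u)*(2*u) = 2*u*(79 + u))
Z = -11/6 (Z = -2 + 1/(2 + 4) = -2 + 1/6 = -11/6 ≈ -1.8333)
N(R) = 289/36 (N(R) = (-1 - 11/6)**2 = (-17/6)**2 = 289/36)
sqrt(N(-203) + z(-4)) = sqrt(289/36 + 2*(-4)*(79 - 4)) = sqrt(289/36 + 2*(-4)*75) = sqrt(289/36 - 600) = sqrt(-21311/36) = I*sqrt(21311)/6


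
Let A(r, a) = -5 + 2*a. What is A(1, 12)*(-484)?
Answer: -9196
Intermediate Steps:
A(1, 12)*(-484) = (-5 + 2*12)*(-484) = (-5 + 24)*(-484) = 19*(-484) = -9196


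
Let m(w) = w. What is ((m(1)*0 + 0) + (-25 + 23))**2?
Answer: 4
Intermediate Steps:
((m(1)*0 + 0) + (-25 + 23))**2 = ((1*0 + 0) + (-25 + 23))**2 = ((0 + 0) - 2)**2 = (0 - 2)**2 = (-2)**2 = 4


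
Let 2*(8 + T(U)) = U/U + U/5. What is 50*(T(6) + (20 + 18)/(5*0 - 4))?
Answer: -820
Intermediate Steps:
T(U) = -15/2 + U/10 (T(U) = -8 + (U/U + U/5)/2 = -8 + (1 + U*(1/5))/2 = -8 + (1 + U/5)/2 = -8 + (1/2 + U/10) = -15/2 + U/10)
50*(T(6) + (20 + 18)/(5*0 - 4)) = 50*((-15/2 + (1/10)*6) + (20 + 18)/(5*0 - 4)) = 50*((-15/2 + 3/5) + 38/(0 - 4)) = 50*(-69/10 + 38/(-4)) = 50*(-69/10 + 38*(-1/4)) = 50*(-69/10 - 19/2) = 50*(-82/5) = -820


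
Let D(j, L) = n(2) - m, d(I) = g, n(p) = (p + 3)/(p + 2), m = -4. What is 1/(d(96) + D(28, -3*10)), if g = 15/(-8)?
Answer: 8/27 ≈ 0.29630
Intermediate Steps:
n(p) = (3 + p)/(2 + p)
g = -15/8 (g = 15*(-1/8) = -15/8 ≈ -1.8750)
d(I) = -15/8
D(j, L) = 21/4 (D(j, L) = (3 + 2)/(2 + 2) - 1*(-4) = 5/4 + 4 = 21/4)
1/(d(96) + D(28, -3*10)) = 1/(-15/8 + 21/4) = 1/(27/8) = 8/27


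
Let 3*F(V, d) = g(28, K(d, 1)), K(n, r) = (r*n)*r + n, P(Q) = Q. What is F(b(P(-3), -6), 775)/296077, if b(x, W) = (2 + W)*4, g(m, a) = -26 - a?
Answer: -1576/888231 ≈ -0.0017743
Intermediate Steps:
K(n, r) = n + n*r**2 (K(n, r) = (n*r)*r + n = n*r**2 + n = n + n*r**2)
b(x, W) = 8 + 4*W
F(V, d) = -26/3 - 2*d/3 (F(V, d) = (-26 - d*(1 + 1**2))/3 = (-26 - d*(1 + 1))/3 = (-26 - d*2)/3 = (-26 - 2*d)/3 = -26/3 - 2*d/3)
F(b(P(-3), -6), 775)/296077 = (-26/3 - 2/3*775)/296077 = (-26/3 - 1550/3)*(1/296077) = -1576/3*1/296077 = -1576/888231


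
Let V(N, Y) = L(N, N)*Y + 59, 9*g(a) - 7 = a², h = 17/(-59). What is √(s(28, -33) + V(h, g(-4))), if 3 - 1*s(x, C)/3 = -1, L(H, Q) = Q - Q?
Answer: √71 ≈ 8.4261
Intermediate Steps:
L(H, Q) = 0
h = -17/59 (h = 17*(-1/59) = -17/59 ≈ -0.28814)
g(a) = 7/9 + a²/9
s(x, C) = 12 (s(x, C) = 9 - 3*(-1) = 9 + 3 = 12)
V(N, Y) = 59 (V(N, Y) = 0*Y + 59 = 0 + 59 = 59)
√(s(28, -33) + V(h, g(-4))) = √(12 + 59) = √71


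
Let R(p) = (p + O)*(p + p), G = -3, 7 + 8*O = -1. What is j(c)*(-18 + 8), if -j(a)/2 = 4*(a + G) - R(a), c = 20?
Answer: -13840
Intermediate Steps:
O = -1 (O = -7/8 + (⅛)*(-1) = -7/8 - ⅛ = -1)
R(p) = 2*p*(-1 + p) (R(p) = (p - 1)*(p + p) = (-1 + p)*(2*p) = 2*p*(-1 + p))
j(a) = 24 - 8*a + 4*a*(-1 + a) (j(a) = -2*(4*(a - 3) - 2*a*(-1 + a)) = -2*(4*(-3 + a) - 2*a*(-1 + a)) = -2*((-12 + 4*a) - 2*a*(-1 + a)) = -2*(-12 + 4*a - 2*a*(-1 + a)) = 24 - 8*a + 4*a*(-1 + a))
j(c)*(-18 + 8) = (24 - 12*20 + 4*20²)*(-18 + 8) = (24 - 240 + 4*400)*(-10) = (24 - 240 + 1600)*(-10) = 1384*(-10) = -13840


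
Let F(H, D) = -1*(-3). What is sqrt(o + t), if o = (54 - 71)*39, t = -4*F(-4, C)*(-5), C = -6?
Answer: 3*I*sqrt(67) ≈ 24.556*I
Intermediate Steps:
F(H, D) = 3
t = 60 (t = -4*3*(-5) = -12*(-5) = 60)
o = -663 (o = -17*39 = -663)
sqrt(o + t) = sqrt(-663 + 60) = sqrt(-603) = 3*I*sqrt(67)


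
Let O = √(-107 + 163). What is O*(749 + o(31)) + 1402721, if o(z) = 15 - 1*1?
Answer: 1402721 + 1526*√14 ≈ 1.4084e+6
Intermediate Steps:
o(z) = 14 (o(z) = 15 - 1 = 14)
O = 2*√14 (O = √56 = 2*√14 ≈ 7.4833)
O*(749 + o(31)) + 1402721 = (2*√14)*(749 + 14) + 1402721 = (2*√14)*763 + 1402721 = 1526*√14 + 1402721 = 1402721 + 1526*√14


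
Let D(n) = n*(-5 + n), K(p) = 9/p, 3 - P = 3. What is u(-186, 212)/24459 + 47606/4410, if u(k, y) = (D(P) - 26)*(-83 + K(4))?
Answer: 391217983/35954730 ≈ 10.881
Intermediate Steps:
P = 0 (P = 3 - 1*3 = 3 - 3 = 0)
u(k, y) = 4199/2 (u(k, y) = (0*(-5 + 0) - 26)*(-83 + 9/4) = (0*(-5) - 26)*(-83 + 9*(¼)) = (0 - 26)*(-83 + 9/4) = -26*(-323/4) = 4199/2)
u(-186, 212)/24459 + 47606/4410 = (4199/2)/24459 + 47606/4410 = (4199/2)*(1/24459) + 47606*(1/4410) = 4199/48918 + 23803/2205 = 391217983/35954730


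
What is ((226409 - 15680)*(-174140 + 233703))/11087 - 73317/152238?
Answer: 636945832359349/562620902 ≈ 1.1321e+6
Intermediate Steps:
((226409 - 15680)*(-174140 + 233703))/11087 - 73317/152238 = (210729*59563)*(1/11087) - 73317*1/152238 = 12551651427*(1/11087) - 24439/50746 = 12551651427/11087 - 24439/50746 = 636945832359349/562620902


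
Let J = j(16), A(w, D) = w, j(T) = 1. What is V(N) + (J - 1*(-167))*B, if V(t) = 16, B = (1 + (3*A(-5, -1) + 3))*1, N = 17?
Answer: -1832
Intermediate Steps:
J = 1
B = -11 (B = (1 + (3*(-5) + 3))*1 = (1 + (-15 + 3))*1 = (1 - 12)*1 = -11*1 = -11)
V(N) + (J - 1*(-167))*B = 16 + (1 - 1*(-167))*(-11) = 16 + (1 + 167)*(-11) = 16 + 168*(-11) = 16 - 1848 = -1832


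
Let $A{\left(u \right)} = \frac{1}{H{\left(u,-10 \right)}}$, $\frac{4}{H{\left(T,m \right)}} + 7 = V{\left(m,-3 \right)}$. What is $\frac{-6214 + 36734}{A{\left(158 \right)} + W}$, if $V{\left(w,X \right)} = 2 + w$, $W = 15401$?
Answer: $\frac{122080}{61589} \approx 1.9822$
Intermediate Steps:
$H{\left(T,m \right)} = \frac{4}{-5 + m}$ ($H{\left(T,m \right)} = \frac{4}{-7 + \left(2 + m\right)} = \frac{4}{-5 + m}$)
$A{\left(u \right)} = - \frac{15}{4}$ ($A{\left(u \right)} = \frac{1}{4 \frac{1}{-5 - 10}} = \frac{1}{4 \frac{1}{-15}} = \frac{1}{4 \left(- \frac{1}{15}\right)} = \frac{1}{- \frac{4}{15}} = - \frac{15}{4}$)
$\frac{-6214 + 36734}{A{\left(158 \right)} + W} = \frac{-6214 + 36734}{- \frac{15}{4} + 15401} = \frac{30520}{\frac{61589}{4}} = 30520 \cdot \frac{4}{61589} = \frac{122080}{61589}$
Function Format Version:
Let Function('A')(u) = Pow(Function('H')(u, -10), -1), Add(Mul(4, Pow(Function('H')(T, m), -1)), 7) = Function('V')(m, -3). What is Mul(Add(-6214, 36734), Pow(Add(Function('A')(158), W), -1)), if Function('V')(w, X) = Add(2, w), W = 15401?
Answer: Rational(122080, 61589) ≈ 1.9822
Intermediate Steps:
Function('H')(T, m) = Mul(4, Pow(Add(-5, m), -1)) (Function('H')(T, m) = Mul(4, Pow(Add(-7, Add(2, m)), -1)) = Mul(4, Pow(Add(-5, m), -1)))
Function('A')(u) = Rational(-15, 4) (Function('A')(u) = Pow(Mul(4, Pow(Add(-5, -10), -1)), -1) = Pow(Mul(4, Pow(-15, -1)), -1) = Pow(Mul(4, Rational(-1, 15)), -1) = Pow(Rational(-4, 15), -1) = Rational(-15, 4))
Mul(Add(-6214, 36734), Pow(Add(Function('A')(158), W), -1)) = Mul(Add(-6214, 36734), Pow(Add(Rational(-15, 4), 15401), -1)) = Mul(30520, Pow(Rational(61589, 4), -1)) = Mul(30520, Rational(4, 61589)) = Rational(122080, 61589)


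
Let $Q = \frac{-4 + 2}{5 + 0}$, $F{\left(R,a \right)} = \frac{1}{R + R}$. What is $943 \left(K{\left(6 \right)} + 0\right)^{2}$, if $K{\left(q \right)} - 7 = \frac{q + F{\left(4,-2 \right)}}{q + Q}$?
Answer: $\frac{63257383}{1024} \approx 61775.0$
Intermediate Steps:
$F{\left(R,a \right)} = \frac{1}{2 R}$
$Q = - \frac{2}{5} \approx -0.4$
$K{\left(q \right)} = 7 + \frac{\frac{1}{8} + q}{- \frac{2}{5} + q}$ ($K{\left(q \right)} = 7 + \frac{q + \frac{1}{2 \cdot 4}}{q - \frac{2}{5}} = 7 + \frac{q + \frac{1}{2} \cdot \frac{1}{4}}{- \frac{2}{5} + q} = 7 + \frac{q + \frac{1}{8}}{- \frac{2}{5} + q} = 7 + \frac{\frac{1}{8} + q}{- \frac{2}{5} + q}$)
$943 \left(K{\left(6 \right)} + 0\right)^{2} = 943 \left(\frac{-107 + 320 \cdot 6}{8 \left(-2 + 5 \cdot 6\right)} + 0\right)^{2} = 943 \left(\frac{-107 + 1920}{8 \left(-2 + 30\right)} + 0\right)^{2} = 943 \left(\frac{1}{8} \cdot \frac{1}{28} \cdot 1813 + 0\right)^{2} = 943 \left(\frac{259}{32} + 0\right)^{2} = 943 \left(\frac{259}{32}\right)^{2} = 943 \cdot \frac{67081}{1024} = \frac{63257383}{1024}$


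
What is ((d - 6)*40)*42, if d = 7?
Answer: 1680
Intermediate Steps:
((d - 6)*40)*42 = ((7 - 6)*40)*42 = (1*40)*42 = 40*42 = 1680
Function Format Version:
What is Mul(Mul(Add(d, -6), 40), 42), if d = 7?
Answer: 1680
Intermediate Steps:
Mul(Mul(Add(d, -6), 40), 42) = Mul(Mul(Add(7, -6), 40), 42) = Mul(Mul(1, 40), 42) = Mul(40, 42) = 1680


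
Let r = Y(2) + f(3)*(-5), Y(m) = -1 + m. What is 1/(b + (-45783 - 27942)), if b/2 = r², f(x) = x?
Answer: -1/73333 ≈ -1.3636e-5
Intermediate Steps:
r = -14 (r = (-1 + 2) + 3*(-5) = 1 - 15 = -14)
b = 392 (b = 2*(-14)² = 2*196 = 392)
1/(b + (-45783 - 27942)) = 1/(392 + (-45783 - 27942)) = 1/(392 - 73725) = 1/(-73333) = -1/73333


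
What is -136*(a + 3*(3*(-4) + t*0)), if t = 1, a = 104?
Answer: -9248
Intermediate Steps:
-136*(a + 3*(3*(-4) + t*0)) = -136*(104 + 3*(3*(-4) + 1*0)) = -136*(104 + 3*(-12 + 0)) = -136*(104 + 3*(-12)) = -136*(104 - 36) = -136*68 = -9248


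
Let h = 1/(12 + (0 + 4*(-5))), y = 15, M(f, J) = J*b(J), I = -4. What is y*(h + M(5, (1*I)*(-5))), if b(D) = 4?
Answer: 9585/8 ≈ 1198.1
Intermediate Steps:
M(f, J) = 4*J (M(f, J) = J*4 = 4*J)
h = -⅛ (h = 1/(12 + (0 - 20)) = 1/(12 - 20) = 1/(-8) = -⅛ ≈ -0.12500)
y*(h + M(5, (1*I)*(-5))) = 15*(-⅛ + 4*((1*(-4))*(-5))) = 15*(-⅛ + 4*(-4*(-5))) = 15*(-⅛ + 4*20) = 15*(-⅛ + 80) = 15*(639/8) = 9585/8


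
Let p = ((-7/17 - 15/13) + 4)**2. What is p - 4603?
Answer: -224525679/48841 ≈ -4597.1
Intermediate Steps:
p = 289444/48841 (p = ((-7*1/17 - 15*1/13) + 4)**2 = ((-7/17 - 15/13) + 4)**2 = (-346/221 + 4)**2 = (538/221)**2 = 289444/48841 ≈ 5.9263)
p - 4603 = 289444/48841 - 4603 = -224525679/48841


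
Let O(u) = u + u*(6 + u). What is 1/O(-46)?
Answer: 1/1794 ≈ 0.00055741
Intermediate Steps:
1/O(-46) = 1/(-46*(7 - 46)) = 1/(-46*(-39)) = 1/1794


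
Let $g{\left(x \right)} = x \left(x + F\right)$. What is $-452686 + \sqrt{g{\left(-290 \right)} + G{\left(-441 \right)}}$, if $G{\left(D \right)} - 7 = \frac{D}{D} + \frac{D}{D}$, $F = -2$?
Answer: $-452686 + \sqrt{84689} \approx -4.524 \cdot 10^{5}$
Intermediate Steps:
$G{\left(D \right)} = 9$ ($G{\left(D \right)} = 7 + \left(\frac{D}{D} + \frac{D}{D}\right) = 7 + \left(1 + 1\right) = 7 + 2 = 9$)
$g{\left(x \right)} = x \left(-2 + x\right)$ ($g{\left(x \right)} = x \left(x - 2\right) = x \left(-2 + x\right)$)
$-452686 + \sqrt{g{\left(-290 \right)} + G{\left(-441 \right)}} = -452686 + \sqrt{- 290 \left(-2 - 290\right) + 9} = -452686 + \sqrt{\left(-290\right) \left(-292\right) + 9} = -452686 + \sqrt{84680 + 9} = -452686 + \sqrt{84689}$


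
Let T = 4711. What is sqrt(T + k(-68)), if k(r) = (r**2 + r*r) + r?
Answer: sqrt(13891) ≈ 117.86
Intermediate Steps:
k(r) = r + 2*r**2 (k(r) = (r**2 + r**2) + r = 2*r**2 + r = r + 2*r**2)
sqrt(T + k(-68)) = sqrt(4711 - 68*(1 + 2*(-68))) = sqrt(4711 - 68*(1 - 136)) = sqrt(4711 - 68*(-135)) = sqrt(4711 + 9180) = sqrt(13891)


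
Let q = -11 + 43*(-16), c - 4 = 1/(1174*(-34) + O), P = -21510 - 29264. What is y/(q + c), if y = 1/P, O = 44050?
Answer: 39/1376228791 ≈ 2.8338e-8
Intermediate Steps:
P = -50774
y = -1/50774 (y = 1/(-50774) = -1/50774 ≈ -1.9695e-5)
c = 16537/4134 (c = 4 + 1/(1174*(-34) + 44050) = 4 + 1/(-39916 + 44050) = 4 + 1/4134 = 16537/4134 ≈ 4.0002)
q = -699 (q = -11 - 688 = -699)
y/(q + c) = -1/(50774*(-699 + 16537/4134)) = -1/(50774*(-2873129/4134)) = -1/50774*(-4134/2873129) = 39/1376228791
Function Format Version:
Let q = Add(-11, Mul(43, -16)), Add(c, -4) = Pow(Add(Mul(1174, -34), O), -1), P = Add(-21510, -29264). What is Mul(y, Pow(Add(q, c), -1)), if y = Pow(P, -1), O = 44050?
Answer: Rational(39, 1376228791) ≈ 2.8338e-8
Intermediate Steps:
P = -50774
y = Rational(-1, 50774) (y = Pow(-50774, -1) = Rational(-1, 50774) ≈ -1.9695e-5)
c = Rational(16537, 4134) (c = Add(4, Pow(Add(Mul(1174, -34), 44050), -1)) = Add(4, Pow(Add(-39916, 44050), -1)) = Add(4, Pow(4134, -1)) = Add(4, Rational(1, 4134)) = Rational(16537, 4134) ≈ 4.0002)
q = -699 (q = Add(-11, -688) = -699)
Mul(y, Pow(Add(q, c), -1)) = Mul(Rational(-1, 50774), Pow(Add(-699, Rational(16537, 4134)), -1)) = Mul(Rational(-1, 50774), Pow(Rational(-2873129, 4134), -1)) = Mul(Rational(-1, 50774), Rational(-4134, 2873129)) = Rational(39, 1376228791)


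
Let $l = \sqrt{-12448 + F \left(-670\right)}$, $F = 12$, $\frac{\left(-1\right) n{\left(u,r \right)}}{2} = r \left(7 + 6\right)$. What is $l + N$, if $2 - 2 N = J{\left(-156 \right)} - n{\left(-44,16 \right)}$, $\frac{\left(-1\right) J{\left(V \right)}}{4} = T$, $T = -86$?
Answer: $-379 + 2 i \sqrt{5122} \approx -379.0 + 143.14 i$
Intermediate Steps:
$n{\left(u,r \right)} = - 26 r$ ($n{\left(u,r \right)} = - 2 r \left(7 + 6\right) = - 2 r 13 = - 2 \cdot 13 r = - 26 r$)
$J{\left(V \right)} = 344$ ($J{\left(V \right)} = \left(-4\right) \left(-86\right) = 344$)
$l = 2 i \sqrt{5122}$ ($l = \sqrt{-12448 + 12 \left(-670\right)} = \sqrt{-12448 - 8040} = \sqrt{-20488} = 2 i \sqrt{5122} \approx 143.14 i$)
$N = -379$ ($N = 1 - \frac{344 - \left(-26\right) 16}{2} = 1 - \frac{344 - -416}{2} = 1 - \frac{344 + 416}{2} = 1 - 380 = -379$)
$l + N = 2 i \sqrt{5122} - 379 = -379 + 2 i \sqrt{5122}$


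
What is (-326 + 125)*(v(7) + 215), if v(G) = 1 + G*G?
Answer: -53265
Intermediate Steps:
v(G) = 1 + G²
(-326 + 125)*(v(7) + 215) = (-326 + 125)*((1 + 7²) + 215) = -201*((1 + 49) + 215) = -201*(50 + 215) = -201*265 = -53265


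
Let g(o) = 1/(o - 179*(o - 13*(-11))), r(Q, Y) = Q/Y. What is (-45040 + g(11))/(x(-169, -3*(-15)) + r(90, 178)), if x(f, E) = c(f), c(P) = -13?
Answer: 110455870889/30641160 ≈ 3604.8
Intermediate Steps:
x(f, E) = -13
g(o) = 1/(-25597 - 178*o) (g(o) = 1/(o - 179*(o + 143)) = 1/(o - 179*(143 + o)) = 1/(o + (-25597 - 179*o)) = 1/(-25597 - 178*o))
(-45040 + g(11))/(x(-169, -3*(-15)) + r(90, 178)) = (-45040 - 1/(25597 + 178*11))/(-13 + 90/178) = (-45040 - 1/(25597 + 1958))/(-13 + 90*(1/178)) = (-45040 - 1/27555)/(-13 + 45/89) = (-45040 - 1*1/27555)/(-1112/89) = (-45040 - 1/27555)*(-89/1112) = -1241077201/27555*(-89/1112) = 110455870889/30641160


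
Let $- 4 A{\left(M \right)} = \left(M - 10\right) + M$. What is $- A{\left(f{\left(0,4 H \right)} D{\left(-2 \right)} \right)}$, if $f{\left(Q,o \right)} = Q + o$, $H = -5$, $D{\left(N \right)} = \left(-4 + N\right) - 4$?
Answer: $\frac{195}{2} \approx 97.5$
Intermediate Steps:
$D{\left(N \right)} = -8 + N$
$A{\left(M \right)} = \frac{5}{2} - \frac{M}{2}$ ($A{\left(M \right)} = - \frac{\left(M - 10\right) + M}{4} = - \frac{\left(-10 + M\right) + M}{4} = - \frac{-10 + 2 M}{4} = \frac{5}{2} - \frac{M}{2}$)
$- A{\left(f{\left(0,4 H \right)} D{\left(-2 \right)} \right)} = - (\frac{5}{2} - \frac{\left(0 + 4 \left(-5\right)\right) \left(-8 - 2\right)}{2}) = - (\frac{5}{2} - \frac{\left(0 - 20\right) \left(-10\right)}{2}) = - (\frac{5}{2} - \frac{\left(-20\right) \left(-10\right)}{2}) = - (\frac{5}{2} - 100) = \left(-1\right) \left(- \frac{195}{2}\right) = \frac{195}{2}$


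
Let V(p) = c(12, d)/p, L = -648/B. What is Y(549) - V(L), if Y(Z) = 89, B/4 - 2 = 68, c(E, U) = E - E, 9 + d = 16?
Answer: 89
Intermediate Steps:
d = 7 (d = -9 + 16 = 7)
c(E, U) = 0
B = 280 (B = 8 + 4*68 = 8 + 272 = 280)
L = -81/35 (L = -648/280 = -648*1/280 = -81/35 ≈ -2.3143)
V(p) = 0 (V(p) = 0/p = 0)
Y(549) - V(L) = 89 - 1*0 = 89 + 0 = 89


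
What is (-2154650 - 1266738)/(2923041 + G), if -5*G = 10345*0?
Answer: -3421388/2923041 ≈ -1.1705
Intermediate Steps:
G = 0 (G = -2069*0 = -⅕*0 = 0)
(-2154650 - 1266738)/(2923041 + G) = (-2154650 - 1266738)/(2923041 + 0) = -3421388/2923041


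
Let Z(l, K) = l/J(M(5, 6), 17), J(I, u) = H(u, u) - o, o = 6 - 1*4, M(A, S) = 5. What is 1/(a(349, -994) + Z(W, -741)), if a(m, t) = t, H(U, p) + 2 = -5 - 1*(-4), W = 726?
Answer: -5/5696 ≈ -0.00087781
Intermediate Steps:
H(U, p) = -3 (H(U, p) = -2 + (-5 - 1*(-4)) = -2 + (-5 + 4) = -2 - 1 = -3)
o = 2 (o = 6 - 4 = 2)
J(I, u) = -5 (J(I, u) = -3 - 1*2 = -3 - 2 = -5)
Z(l, K) = -l/5 (Z(l, K) = l/(-5) = l*(-1/5) = -l/5)
1/(a(349, -994) + Z(W, -741)) = 1/(-994 - 1/5*726) = 1/(-994 - 726/5) = 1/(-5696/5) = -5/5696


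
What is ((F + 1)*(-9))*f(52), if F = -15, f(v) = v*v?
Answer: 340704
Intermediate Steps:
f(v) = v²
((F + 1)*(-9))*f(52) = ((-15 + 1)*(-9))*52² = -14*(-9)*2704 = 126*2704 = 340704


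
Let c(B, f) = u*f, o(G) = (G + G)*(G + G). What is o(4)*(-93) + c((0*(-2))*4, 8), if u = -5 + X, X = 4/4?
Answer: -5984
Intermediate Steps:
o(G) = 4*G² (o(G) = (2*G)*(2*G) = 4*G²)
X = 1 (X = 4*(¼) = 1)
u = -4 (u = -5 + 1 = -4)
c(B, f) = -4*f
o(4)*(-93) + c((0*(-2))*4, 8) = (4*4²)*(-93) - 4*8 = (4*16)*(-93) - 32 = 64*(-93) - 32 = -5952 - 32 = -5984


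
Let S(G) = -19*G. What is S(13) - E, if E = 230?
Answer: -477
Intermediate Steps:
S(13) - E = -19*13 - 1*230 = -247 - 230 = -477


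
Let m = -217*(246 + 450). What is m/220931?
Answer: -151032/220931 ≈ -0.68362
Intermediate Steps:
m = -151032 (m = -217*696 = -151032)
m/220931 = -151032/220931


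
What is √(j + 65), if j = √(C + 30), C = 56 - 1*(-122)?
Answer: √(65 + 4*√13) ≈ 8.9119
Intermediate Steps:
C = 178 (C = 56 + 122 = 178)
j = 4*√13 (j = √(178 + 30) = √208 = 4*√13 ≈ 14.422)
√(j + 65) = √(4*√13 + 65) = √(65 + 4*√13)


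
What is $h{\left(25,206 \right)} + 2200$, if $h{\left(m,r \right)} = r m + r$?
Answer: $7556$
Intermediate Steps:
$h{\left(m,r \right)} = r + m r$ ($h{\left(m,r \right)} = m r + r = r + m r$)
$h{\left(25,206 \right)} + 2200 = 206 \left(1 + 25\right) + 2200 = 206 \cdot 26 + 2200 = 5356 + 2200 = 7556$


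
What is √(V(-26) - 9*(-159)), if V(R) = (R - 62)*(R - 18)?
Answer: √5303 ≈ 72.822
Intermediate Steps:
V(R) = (-62 + R)*(-18 + R)
√(V(-26) - 9*(-159)) = √((1116 + (-26)² - 80*(-26)) - 9*(-159)) = √((1116 + 676 + 2080) + 1431) = √(3872 + 1431) = √5303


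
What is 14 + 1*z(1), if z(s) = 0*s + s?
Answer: 15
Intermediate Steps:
z(s) = s (z(s) = 0 + s = s)
14 + 1*z(1) = 14 + 1*1 = 14 + 1 = 15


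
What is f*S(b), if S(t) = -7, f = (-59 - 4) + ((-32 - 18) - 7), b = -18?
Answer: 840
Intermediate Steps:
f = -120 (f = -63 + (-50 - 7) = -63 - 57 = -120)
f*S(b) = -120*(-7) = 840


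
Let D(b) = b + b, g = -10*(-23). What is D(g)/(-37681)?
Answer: -460/37681 ≈ -0.012208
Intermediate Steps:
g = 230
D(b) = 2*b
D(g)/(-37681) = (2*230)/(-37681) = 460*(-1/37681) = -460/37681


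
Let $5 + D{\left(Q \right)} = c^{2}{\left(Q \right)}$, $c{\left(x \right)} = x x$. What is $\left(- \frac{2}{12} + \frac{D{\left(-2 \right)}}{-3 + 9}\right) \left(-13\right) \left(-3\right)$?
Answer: $65$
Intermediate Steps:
$c{\left(x \right)} = x^{2}$
$D{\left(Q \right)} = -5 + Q^{4}$ ($D{\left(Q \right)} = -5 + \left(Q^{2}\right)^{2} = -5 + Q^{4}$)
$\left(- \frac{2}{12} + \frac{D{\left(-2 \right)}}{-3 + 9}\right) \left(-13\right) \left(-3\right) = \left(- \frac{2}{12} + \frac{-5 + \left(-2\right)^{4}}{-3 + 9}\right) \left(-13\right) \left(-3\right) = \left(\left(-2\right) \frac{1}{12} + \frac{-5 + 16}{6}\right) \left(-13\right) \left(-3\right) = \left(- \frac{1}{6} + 11 \cdot \frac{1}{6}\right) \left(-13\right) \left(-3\right) = \left(- \frac{1}{6} + \frac{11}{6}\right) \left(-13\right) \left(-3\right) = \frac{5}{3} \left(-13\right) \left(-3\right) = \left(- \frac{65}{3}\right) \left(-3\right) = 65$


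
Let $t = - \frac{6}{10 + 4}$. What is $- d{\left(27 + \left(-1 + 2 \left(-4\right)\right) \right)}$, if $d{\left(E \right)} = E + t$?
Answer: $- \frac{123}{7} \approx -17.571$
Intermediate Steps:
$t = - \frac{3}{7}$ ($t = - \frac{6}{14} = \left(-6\right) \frac{1}{14} = - \frac{3}{7} \approx -0.42857$)
$d{\left(E \right)} = - \frac{3}{7} + E$ ($d{\left(E \right)} = E - \frac{3}{7} = - \frac{3}{7} + E$)
$- d{\left(27 + \left(-1 + 2 \left(-4\right)\right) \right)} = - (- \frac{3}{7} + \left(27 + \left(-1 + 2 \left(-4\right)\right)\right)) = - (- \frac{3}{7} + \left(27 - 9\right)) = - (- \frac{3}{7} + 18) = \left(-1\right) \frac{123}{7} = - \frac{123}{7}$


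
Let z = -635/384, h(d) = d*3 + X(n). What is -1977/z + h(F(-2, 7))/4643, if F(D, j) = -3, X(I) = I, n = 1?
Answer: 3524811944/2948305 ≈ 1195.5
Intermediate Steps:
h(d) = 1 + 3*d (h(d) = d*3 + 1 = 3*d + 1 = 1 + 3*d)
z = -635/384 (z = -635*1/384 = -635/384 ≈ -1.6536)
-1977/z + h(F(-2, 7))/4643 = -1977/(-635/384) + (1 + 3*(-3))/4643 = -1977*(-384/635) + (1 - 9)*(1/4643) = 759168/635 - 8*1/4643 = 759168/635 - 8/4643 = 3524811944/2948305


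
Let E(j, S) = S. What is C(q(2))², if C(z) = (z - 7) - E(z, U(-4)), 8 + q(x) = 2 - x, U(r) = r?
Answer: 121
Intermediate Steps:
q(x) = -6 - x (q(x) = -8 + (2 - x) = -6 - x)
C(z) = -3 + z (C(z) = (z - 7) - 1*(-4) = (-7 + z) + 4 = -3 + z)
C(q(2))² = (-3 + (-6 - 1*2))² = (-3 + (-6 - 2))² = (-3 - 8)² = (-11)² = 121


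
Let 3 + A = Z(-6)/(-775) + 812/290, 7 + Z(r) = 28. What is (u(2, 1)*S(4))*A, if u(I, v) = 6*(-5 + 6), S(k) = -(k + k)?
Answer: 8448/775 ≈ 10.901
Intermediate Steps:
Z(r) = 21 (Z(r) = -7 + 28 = 21)
S(k) = -2*k
u(I, v) = 6 (u(I, v) = 6*1 = 6)
A = -176/775 (A = -3 + (21/(-775) + 812/290) = -3 + (21*(-1/775) + 812*(1/290)) = -3 + (-21/775 + 14/5) = -3 + 2149/775 = -176/775 ≈ -0.22710)
(u(2, 1)*S(4))*A = (6*(-2*4))*(-176/775) = (6*(-8))*(-176/775) = -48*(-176/775) = 8448/775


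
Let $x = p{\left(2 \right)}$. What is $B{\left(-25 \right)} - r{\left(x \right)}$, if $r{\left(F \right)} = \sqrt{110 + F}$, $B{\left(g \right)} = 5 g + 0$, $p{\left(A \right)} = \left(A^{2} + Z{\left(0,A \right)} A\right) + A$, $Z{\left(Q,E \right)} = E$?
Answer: $-125 - 2 \sqrt{30} \approx -135.95$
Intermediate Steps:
$p{\left(A \right)} = A + 2 A^{2}$ ($p{\left(A \right)} = \left(A^{2} + A A\right) + A = \left(A^{2} + A^{2}\right) + A = 2 A^{2} + A = A + 2 A^{2}$)
$B{\left(g \right)} = 5 g$
$x = 10$ ($x = 2 \left(1 + 2 \cdot 2\right) = 2 \left(1 + 4\right) = 2 \cdot 5 = 10$)
$B{\left(-25 \right)} - r{\left(x \right)} = 5 \left(-25\right) - \sqrt{110 + 10} = -125 - \sqrt{120} = -125 - 2 \sqrt{30}$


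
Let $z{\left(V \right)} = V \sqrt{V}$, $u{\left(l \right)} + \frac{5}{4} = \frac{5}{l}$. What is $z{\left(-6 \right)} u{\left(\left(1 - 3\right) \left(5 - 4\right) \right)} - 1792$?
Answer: $-1792 + \frac{45 i \sqrt{6}}{2} \approx -1792.0 + 55.114 i$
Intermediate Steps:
$u{\left(l \right)} = - \frac{5}{4} + \frac{5}{l}$
$z{\left(V \right)} = V^{\frac{3}{2}}$
$z{\left(-6 \right)} u{\left(\left(1 - 3\right) \left(5 - 4\right) \right)} - 1792 = \left(-6\right)^{\frac{3}{2}} \left(- \frac{5}{4} + \frac{5}{\left(1 - 3\right) \left(5 - 4\right)}\right) - 1792 = - 6 i \sqrt{6} \left(- \frac{5}{4} + \frac{5}{\left(-2\right) 1}\right) - 1792 = - 6 i \sqrt{6} \left(- \frac{5}{4} + \frac{5}{-2}\right) - 1792 = - 6 i \sqrt{6} \left(- \frac{5}{4} + 5 \left(- \frac{1}{2}\right)\right) - 1792 = - 6 i \sqrt{6} \left(- \frac{5}{4} - \frac{5}{2}\right) - 1792 = - 6 i \sqrt{6} \left(- \frac{15}{4}\right) - 1792 = \frac{45 i \sqrt{6}}{2} - 1792 = -1792 + \frac{45 i \sqrt{6}}{2}$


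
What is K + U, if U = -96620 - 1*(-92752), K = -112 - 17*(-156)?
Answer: -1328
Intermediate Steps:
K = 2540 (K = -112 + 2652 = 2540)
U = -3868 (U = -96620 + 92752 = -3868)
K + U = 2540 - 3868 = -1328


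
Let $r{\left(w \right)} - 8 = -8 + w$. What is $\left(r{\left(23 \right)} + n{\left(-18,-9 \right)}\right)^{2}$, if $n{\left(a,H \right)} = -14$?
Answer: $81$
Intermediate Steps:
$r{\left(w \right)} = w$ ($r{\left(w \right)} = 8 + \left(-8 + w\right) = w$)
$\left(r{\left(23 \right)} + n{\left(-18,-9 \right)}\right)^{2} = \left(23 - 14\right)^{2} = 9^{2} = 81$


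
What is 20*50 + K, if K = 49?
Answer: 1049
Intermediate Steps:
20*50 + K = 20*50 + 49 = 1000 + 49 = 1049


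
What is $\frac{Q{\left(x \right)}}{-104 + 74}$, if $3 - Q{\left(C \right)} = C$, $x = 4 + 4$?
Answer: $\frac{1}{6} \approx 0.16667$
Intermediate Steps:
$x = 8$
$Q{\left(C \right)} = 3 - C$
$\frac{Q{\left(x \right)}}{-104 + 74} = \frac{3 - 8}{-104 + 74} = \frac{3 - 8}{-30} = \left(-5\right) \left(- \frac{1}{30}\right) = \frac{1}{6}$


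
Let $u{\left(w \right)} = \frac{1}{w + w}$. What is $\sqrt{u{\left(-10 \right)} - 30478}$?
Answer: $\frac{3 i \sqrt{338645}}{10} \approx 174.58 i$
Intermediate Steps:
$u{\left(w \right)} = \frac{1}{2 w}$
$\sqrt{u{\left(-10 \right)} - 30478} = \sqrt{\frac{1}{2 \left(-10\right)} - 30478} = \sqrt{\frac{1}{2} \left(- \frac{1}{10}\right) - 30478} = \sqrt{- \frac{1}{20} - 30478} = \sqrt{- \frac{609561}{20}} = \frac{3 i \sqrt{338645}}{10}$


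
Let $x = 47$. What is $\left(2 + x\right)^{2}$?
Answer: $2401$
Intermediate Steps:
$\left(2 + x\right)^{2} = \left(2 + 47\right)^{2} = 49^{2} = 2401$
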